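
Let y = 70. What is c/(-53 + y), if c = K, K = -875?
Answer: -875/17 ≈ -51.471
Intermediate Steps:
c = -875
c/(-53 + y) = -875/(-53 + 70) = -875/17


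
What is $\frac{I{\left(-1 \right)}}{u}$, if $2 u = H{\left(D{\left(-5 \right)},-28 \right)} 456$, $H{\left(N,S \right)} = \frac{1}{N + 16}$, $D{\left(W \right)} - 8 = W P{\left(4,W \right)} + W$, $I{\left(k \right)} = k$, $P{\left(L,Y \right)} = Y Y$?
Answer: $\frac{53}{114} \approx 0.46491$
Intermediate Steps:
$P{\left(L,Y \right)} = Y^{2}$
$D{\left(W \right)} = 8 + W + W^{3}$ ($D{\left(W \right)} = 8 + \left(W W^{2} + W\right) = 8 + \left(W^{3} + W\right) = 8 + \left(W + W^{3}\right) = 8 + W + W^{3}$)
$H{\left(N,S \right)} = \frac{1}{16 + N}$
$u = - \frac{114}{53}$ ($u = \frac{\frac{1}{16 + \left(8 - 5 + \left(-5\right)^{3}\right)} 456}{2} = \frac{\frac{1}{16 - 122} \cdot 456}{2} = \frac{\frac{1}{-106} \cdot 456}{2} = \frac{\left(- \frac{1}{106}\right) 456}{2} = \frac{1}{2} \left(- \frac{228}{53}\right) = - \frac{114}{53} \approx -2.1509$)
$\frac{I{\left(-1 \right)}}{u} = - \frac{1}{- \frac{114}{53}} = \left(-1\right) \left(- \frac{53}{114}\right) = \frac{53}{114}$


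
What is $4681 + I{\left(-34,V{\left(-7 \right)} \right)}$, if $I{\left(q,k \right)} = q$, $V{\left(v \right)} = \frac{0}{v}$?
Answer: $4647$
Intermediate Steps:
$V{\left(v \right)} = 0$
$4681 + I{\left(-34,V{\left(-7 \right)} \right)} = 4681 - 34 = 4647$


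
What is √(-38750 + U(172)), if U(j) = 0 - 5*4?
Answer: I*√38770 ≈ 196.9*I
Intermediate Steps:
U(j) = -20 (U(j) = 0 - 20 = -20)
√(-38750 + U(172)) = √(-38750 - 20) = √(-38770) = I*√38770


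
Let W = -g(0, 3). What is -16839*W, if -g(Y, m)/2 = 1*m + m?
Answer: -202068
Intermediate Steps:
g(Y, m) = -4*m (g(Y, m) = -2*(1*m + m) = -2*(m + m) = -4*m)
W = 12 (W = -(-4)*3 = -1*(-12) = 12)
-16839*W = -16839*12 = -202068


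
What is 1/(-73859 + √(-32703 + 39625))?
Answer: -73859/5455144959 - √6922/5455144959 ≈ -1.3555e-5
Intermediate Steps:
1/(-73859 + √(-32703 + 39625)) = 1/(-73859 + √6922)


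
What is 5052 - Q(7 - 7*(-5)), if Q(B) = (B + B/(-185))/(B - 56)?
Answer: 935172/185 ≈ 5055.0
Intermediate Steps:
Q(B) = 184*B/(185*(-56 + B)) (Q(B) = (B + B*(-1/185))/(-56 + B) = (B - B/185)/(-56 + B) = (184*B/185)/(-56 + B) = 184*B/(185*(-56 + B)))
5052 - Q(7 - 7*(-5)) = 5052 - 184*(7 - 7*(-5))/(185*(-56 + (7 - 7*(-5)))) = 5052 - 184*(7 + 35)/(185*(-56 + (7 + 35))) = 5052 - 184*42/(185*(-56 + 42)) = 5052 - 184*42/(185*(-14)) = 5052 - 184*42*(-1)/(185*14) = 5052 - 1*(-552/185) = 5052 + 552/185 = 935172/185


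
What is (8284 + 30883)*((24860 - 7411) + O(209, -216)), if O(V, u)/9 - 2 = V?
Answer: 757803116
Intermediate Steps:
O(V, u) = 18 + 9*V
(8284 + 30883)*((24860 - 7411) + O(209, -216)) = (8284 + 30883)*((24860 - 7411) + (18 + 9*209)) = 39167*(17449 + (18 + 1881)) = 39167*(17449 + 1899) = 39167*19348 = 757803116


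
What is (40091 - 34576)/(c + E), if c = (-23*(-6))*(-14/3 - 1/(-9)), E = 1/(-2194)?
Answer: -36299730/4137887 ≈ -8.7725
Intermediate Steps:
E = -1/2194 ≈ -0.00045579
c = -1886/3 (c = 138*(-14*⅓ - 1*(-⅑)) = 138*(-14/3 + ⅑) = 138*(-41/9) = -1886/3 ≈ -628.67)
(40091 - 34576)/(c + E) = (40091 - 34576)/(-1886/3 - 1/2194) = 5515/(-4137887/6582) = 5515*(-6582/4137887) = -36299730/4137887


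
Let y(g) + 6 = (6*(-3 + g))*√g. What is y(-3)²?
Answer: -3852 + 432*I*√3 ≈ -3852.0 + 748.25*I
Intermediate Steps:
y(g) = -6 + √g*(-18 + 6*g) (y(g) = -6 + (6*(-3 + g))*√g = -6 + (-18 + 6*g)*√g = -6 + √g*(-18 + 6*g))
y(-3)² = (-6 - 18*I*√3 + 6*(-3)^(3/2))² = (-6 - 18*I*√3 + 6*(-3*I*√3))² = (-6 - 18*I*√3 - 18*I*√3)² = (-6 - 36*I*√3)²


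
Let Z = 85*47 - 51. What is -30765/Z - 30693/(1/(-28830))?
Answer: 3489963494595/3944 ≈ 8.8488e+8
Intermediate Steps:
Z = 3944 (Z = 3995 - 51 = 3944)
-30765/Z - 30693/(1/(-28830)) = -30765/3944 - 30693/(1/(-28830)) = -30765*1/3944 - 30693/(-1/28830) = -30765/3944 - 30693*(-28830) = -30765/3944 + 884879190 = 3489963494595/3944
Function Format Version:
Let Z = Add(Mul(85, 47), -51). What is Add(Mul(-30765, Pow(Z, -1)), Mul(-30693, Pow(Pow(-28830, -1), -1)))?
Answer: Rational(3489963494595, 3944) ≈ 8.8488e+8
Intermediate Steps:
Z = 3944 (Z = Add(3995, -51) = 3944)
Add(Mul(-30765, Pow(Z, -1)), Mul(-30693, Pow(Pow(-28830, -1), -1))) = Add(Mul(-30765, Pow(3944, -1)), Mul(-30693, Pow(Pow(-28830, -1), -1))) = Add(Mul(-30765, Rational(1, 3944)), Mul(-30693, Pow(Rational(-1, 28830), -1))) = Add(Rational(-30765, 3944), Mul(-30693, -28830)) = Add(Rational(-30765, 3944), 884879190) = Rational(3489963494595, 3944)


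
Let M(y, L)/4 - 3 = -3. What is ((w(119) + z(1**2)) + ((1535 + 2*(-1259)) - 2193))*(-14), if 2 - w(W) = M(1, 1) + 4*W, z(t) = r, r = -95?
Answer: 52430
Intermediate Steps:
M(y, L) = 0 (M(y, L) = 12 + 4*(-3) = 12 - 12 = 0)
z(t) = -95
w(W) = 2 - 4*W (w(W) = 2 - (0 + 4*W) = 2 - 4*W)
((w(119) + z(1**2)) + ((1535 + 2*(-1259)) - 2193))*(-14) = (((2 - 4*119) - 95) + ((1535 + 2*(-1259)) - 2193))*(-14) = (((2 - 476) - 95) + ((1535 - 2518) - 2193))*(-14) = ((-474 - 95) + (-983 - 2193))*(-14) = (-569 - 3176)*(-14) = -3745*(-14) = 52430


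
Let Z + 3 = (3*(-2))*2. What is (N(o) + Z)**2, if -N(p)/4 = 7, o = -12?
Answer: 1849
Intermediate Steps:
N(p) = -28 (N(p) = -4*7 = -28)
Z = -15 (Z = -3 + (3*(-2))*2 = -3 - 6*2 = -3 - 12 = -15)
(N(o) + Z)**2 = (-28 - 15)**2 = (-43)**2 = 1849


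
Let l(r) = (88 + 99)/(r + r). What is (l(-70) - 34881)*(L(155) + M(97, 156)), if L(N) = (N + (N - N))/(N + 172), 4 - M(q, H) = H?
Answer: 2219943847/420 ≈ 5.2856e+6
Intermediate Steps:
M(q, H) = 4 - H
L(N) = N/(172 + N) (L(N) = (N + 0)/(172 + N) = N/(172 + N))
l(r) = 187/(2*r) (l(r) = 187/((2*r)) = 187*(1/(2*r)) = 187/(2*r))
(l(-70) - 34881)*(L(155) + M(97, 156)) = ((187/2)/(-70) - 34881)*(155/(172 + 155) + (4 - 1*156)) = ((187/2)*(-1/70) - 34881)*(155/327 + (4 - 156)) = (-187/140 - 34881)*(155*(1/327) - 152) = -4883527*(155/327 - 152)/140 = -4883527/140*(-49549/327) = 2219943847/420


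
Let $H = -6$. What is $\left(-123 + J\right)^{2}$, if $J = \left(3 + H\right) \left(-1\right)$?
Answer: $14400$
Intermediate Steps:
$J = 3$ ($J = \left(3 - 6\right) \left(-1\right) = \left(-3\right) \left(-1\right) = 3$)
$\left(-123 + J\right)^{2} = \left(-123 + 3\right)^{2} = \left(-120\right)^{2} = 14400$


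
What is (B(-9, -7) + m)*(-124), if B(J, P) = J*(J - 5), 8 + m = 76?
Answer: -24056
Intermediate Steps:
m = 68 (m = -8 + 76 = 68)
B(J, P) = J*(-5 + J)
(B(-9, -7) + m)*(-124) = (-9*(-5 - 9) + 68)*(-124) = (-9*(-14) + 68)*(-124) = (126 + 68)*(-124) = 194*(-124) = -24056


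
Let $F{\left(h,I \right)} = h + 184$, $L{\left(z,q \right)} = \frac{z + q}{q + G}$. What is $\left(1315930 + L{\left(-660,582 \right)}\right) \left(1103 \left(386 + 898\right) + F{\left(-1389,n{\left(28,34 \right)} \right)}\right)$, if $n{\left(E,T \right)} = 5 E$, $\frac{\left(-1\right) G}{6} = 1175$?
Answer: $\frac{2007346835404991}{1078} \approx 1.8621 \cdot 10^{12}$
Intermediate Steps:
$G = -7050$ ($G = \left(-6\right) 1175 = -7050$)
$L{\left(z,q \right)} = \frac{q + z}{-7050 + q}$ ($L{\left(z,q \right)} = \frac{z + q}{q - 7050} = \frac{q + z}{-7050 + q}$)
$F{\left(h,I \right)} = 184 + h$
$\left(1315930 + L{\left(-660,582 \right)}\right) \left(1103 \left(386 + 898\right) + F{\left(-1389,n{\left(28,34 \right)} \right)}\right) = \left(1315930 + \frac{582 - 660}{-7050 + 582}\right) \left(1103 \left(386 + 898\right) + \left(184 - 1389\right)\right) = \left(1315930 + \frac{1}{-6468} \left(-78\right)\right) \left(1103 \cdot 1284 - 1205\right) = \left(1315930 - - \frac{13}{1078}\right) \left(1416252 - 1205\right) = \left(1315930 + \frac{13}{1078}\right) 1415047 = \frac{1418572553}{1078} \cdot 1415047 = \frac{2007346835404991}{1078}$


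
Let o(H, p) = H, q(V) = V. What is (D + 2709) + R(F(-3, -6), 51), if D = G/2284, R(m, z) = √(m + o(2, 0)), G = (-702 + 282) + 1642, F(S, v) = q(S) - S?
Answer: 3094289/1142 + √2 ≈ 2710.9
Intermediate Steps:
F(S, v) = 0 (F(S, v) = S - S = 0)
G = 1222 (G = -420 + 1642 = 1222)
R(m, z) = √(2 + m) (R(m, z) = √(m + 2) = √(2 + m))
D = 611/1142 (D = 1222/2284 = 1222*(1/2284) = 611/1142 ≈ 0.53503)
(D + 2709) + R(F(-3, -6), 51) = (611/1142 + 2709) + √(2 + 0) = 3094289/1142 + √2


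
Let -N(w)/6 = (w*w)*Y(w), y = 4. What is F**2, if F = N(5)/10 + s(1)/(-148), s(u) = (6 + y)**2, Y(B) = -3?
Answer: 2689600/1369 ≈ 1964.6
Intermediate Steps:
s(u) = 100 (s(u) = (6 + 4)**2 = 10**2 = 100)
N(w) = 18*w**2 (N(w) = -6*w*w*(-3) = -6*w**2*(-3) = -(-18)*w**2 = 18*w**2)
F = 1640/37 (F = (18*5**2)/10 + 100/(-148) = (18*25)*(1/10) + 100*(-1/148) = 450*(1/10) - 25/37 = 45 - 25/37 = 1640/37 ≈ 44.324)
F**2 = (1640/37)**2 = 2689600/1369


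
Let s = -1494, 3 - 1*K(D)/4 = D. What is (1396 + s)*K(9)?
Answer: 2352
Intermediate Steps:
K(D) = 12 - 4*D
(1396 + s)*K(9) = (1396 - 1494)*(12 - 4*9) = -98*(12 - 36) = -98*(-24) = 2352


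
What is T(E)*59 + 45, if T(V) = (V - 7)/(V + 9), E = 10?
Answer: 1032/19 ≈ 54.316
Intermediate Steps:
T(V) = (-7 + V)/(9 + V)
T(E)*59 + 45 = ((-7 + 10)/(9 + 10))*59 + 45 = (3/19)*59 + 45 = 177/19 + 45 = 1032/19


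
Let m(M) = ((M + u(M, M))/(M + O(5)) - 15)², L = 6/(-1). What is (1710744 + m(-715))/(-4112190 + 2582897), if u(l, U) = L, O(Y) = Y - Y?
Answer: -874675181416/781812813925 ≈ -1.1188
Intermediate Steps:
L = -6 (L = 6*(-1) = -6)
O(Y) = 0
u(l, U) = -6
m(M) = (-15 + (-6 + M)/M)² (m(M) = ((M - 6)/(M + 0) - 15)² = ((-6 + M)/M - 15)² = (-15 + (-6 + M)/M)²)
(1710744 + m(-715))/(-4112190 + 2582897) = (1710744 + 4*(3 + 7*(-715))²/(-715)²)/(-4112190 + 2582897) = (1710744 + 4*(1/511225)*(3 - 5005)²)/(-1529293) = (1710744 + 4*(1/511225)*(-5002)²)*(-1/1529293) = (1710744 + 4*(1/511225)*25020004)*(-1/1529293) = (1710744 + 100080016/511225)*(-1/1529293) = (874675181416/511225)*(-1/1529293) = -874675181416/781812813925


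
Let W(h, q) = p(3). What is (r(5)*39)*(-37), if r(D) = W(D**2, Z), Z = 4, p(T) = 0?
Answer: 0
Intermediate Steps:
W(h, q) = 0
r(D) = 0
(r(5)*39)*(-37) = (0*39)*(-37) = 0*(-37) = 0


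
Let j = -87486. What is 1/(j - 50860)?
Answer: -1/138346 ≈ -7.2283e-6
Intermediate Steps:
1/(j - 50860) = 1/(-87486 - 50860) = 1/(-138346) = -1/138346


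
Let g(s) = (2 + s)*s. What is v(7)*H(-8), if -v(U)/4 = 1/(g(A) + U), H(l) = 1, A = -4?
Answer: -4/15 ≈ -0.26667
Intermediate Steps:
g(s) = s*(2 + s)
v(U) = -4/(8 + U) (v(U) = -4/(-4*(2 - 4) + U) = -4/(-4*(-2) + U) = -4/(8 + U))
v(7)*H(-8) = -4/(8 + 7)*1 = -4/15*1 = -4/15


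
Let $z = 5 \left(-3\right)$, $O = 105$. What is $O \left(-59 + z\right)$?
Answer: $-7770$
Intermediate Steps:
$z = -15$
$O \left(-59 + z\right) = 105 \left(-59 - 15\right) = 105 \left(-74\right) = -7770$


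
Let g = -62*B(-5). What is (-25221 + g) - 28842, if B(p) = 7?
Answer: -54497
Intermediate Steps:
g = -434 (g = -62*7 = -434)
(-25221 + g) - 28842 = (-25221 - 434) - 28842 = -25655 - 28842 = -54497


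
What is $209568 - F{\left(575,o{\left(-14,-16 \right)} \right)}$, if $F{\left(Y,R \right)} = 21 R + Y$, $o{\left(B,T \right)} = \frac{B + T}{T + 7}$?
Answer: $208923$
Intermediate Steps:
$o{\left(B,T \right)} = \frac{B + T}{7 + T}$
$F{\left(Y,R \right)} = Y + 21 R$
$209568 - F{\left(575,o{\left(-14,-16 \right)} \right)} = 209568 - \left(575 + 21 \frac{-14 - 16}{7 - 16}\right) = 209568 - \left(575 + 21 \frac{1}{-9} \left(-30\right)\right) = 209568 - \left(575 + 21 \left(\left(- \frac{1}{9}\right) \left(-30\right)\right)\right) = 209568 - \left(575 + 21 \cdot \frac{10}{3}\right) = 209568 - \left(575 + 70\right) = 209568 - 645 = 208923$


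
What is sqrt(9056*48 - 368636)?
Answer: 14*sqrt(337) ≈ 257.01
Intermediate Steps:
sqrt(9056*48 - 368636) = sqrt(434688 - 368636) = sqrt(66052) = 14*sqrt(337)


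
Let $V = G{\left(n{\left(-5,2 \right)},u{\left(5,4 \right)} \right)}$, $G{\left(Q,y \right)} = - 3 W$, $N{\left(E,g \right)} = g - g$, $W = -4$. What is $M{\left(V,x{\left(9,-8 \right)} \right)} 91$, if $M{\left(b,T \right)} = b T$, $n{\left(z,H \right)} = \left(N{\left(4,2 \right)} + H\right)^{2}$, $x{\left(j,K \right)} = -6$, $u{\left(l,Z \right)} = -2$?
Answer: $-6552$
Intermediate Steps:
$N{\left(E,g \right)} = 0$
$n{\left(z,H \right)} = H^{2}$ ($n{\left(z,H \right)} = \left(0 + H\right)^{2} = H^{2}$)
$G{\left(Q,y \right)} = 12$ ($G{\left(Q,y \right)} = \left(-3\right) \left(-4\right) = 12$)
$V = 12$
$M{\left(b,T \right)} = T b$
$M{\left(V,x{\left(9,-8 \right)} \right)} 91 = \left(-6\right) 12 \cdot 91 = \left(-72\right) 91 = -6552$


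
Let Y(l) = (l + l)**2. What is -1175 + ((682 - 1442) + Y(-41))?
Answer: 4789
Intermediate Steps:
Y(l) = 4*l**2 (Y(l) = (2*l)**2 = 4*l**2)
-1175 + ((682 - 1442) + Y(-41)) = -1175 + ((682 - 1442) + 4*(-41)**2) = -1175 + (-760 + 4*1681) = -1175 + (-760 + 6724) = -1175 + 5964 = 4789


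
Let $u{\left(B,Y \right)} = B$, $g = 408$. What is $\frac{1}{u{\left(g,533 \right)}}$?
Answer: $\frac{1}{408} \approx 0.002451$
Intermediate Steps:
$\frac{1}{u{\left(g,533 \right)}} = \frac{1}{408}$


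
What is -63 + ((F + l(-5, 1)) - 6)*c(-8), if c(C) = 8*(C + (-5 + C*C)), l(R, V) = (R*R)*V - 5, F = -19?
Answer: -2103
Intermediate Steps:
l(R, V) = -5 + V*R**2 (l(R, V) = R**2*V - 5 = V*R**2 - 5 = -5 + V*R**2)
c(C) = -40 + 8*C + 8*C**2 (c(C) = 8*(C + (-5 + C**2)) = 8*(-5 + C + C**2) = -40 + 8*C + 8*C**2)
-63 + ((F + l(-5, 1)) - 6)*c(-8) = -63 + ((-19 + (-5 + 1*(-5)**2)) - 6)*(-40 + 8*(-8) + 8*(-8)**2) = -63 + ((-19 + (-5 + 1*25)) - 6)*(-40 - 64 + 8*64) = -63 + ((-19 + (-5 + 25)) - 6)*(-40 - 64 + 512) = -63 + ((-19 + 20) - 6)*408 = -63 + (1 - 6)*408 = -63 - 5*408 = -63 - 2040 = -2103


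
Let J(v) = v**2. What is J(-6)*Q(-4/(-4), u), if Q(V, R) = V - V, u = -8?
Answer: 0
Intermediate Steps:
Q(V, R) = 0
J(-6)*Q(-4/(-4), u) = (-6)**2*0 = 36*0 = 0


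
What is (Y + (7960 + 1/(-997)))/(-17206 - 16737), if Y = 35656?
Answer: -43485151/33841171 ≈ -1.2850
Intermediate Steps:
(Y + (7960 + 1/(-997)))/(-17206 - 16737) = (35656 + (7960 + 1/(-997)))/(-17206 - 16737) = (35656 + (7960 - 1/997))/(-33943) = (35656 + 7936119/997)*(-1/33943) = (43485151/997)*(-1/33943) = -43485151/33841171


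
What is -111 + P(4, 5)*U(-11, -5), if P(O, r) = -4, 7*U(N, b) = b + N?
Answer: -713/7 ≈ -101.86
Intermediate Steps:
U(N, b) = N/7 + b/7 (U(N, b) = (b + N)/7 = (N + b)/7 = N/7 + b/7)
-111 + P(4, 5)*U(-11, -5) = -111 - 4*((1/7)*(-11) + (1/7)*(-5)) = -111 - 4*(-11/7 - 5/7) = -111 - 4*(-16/7) = -111 + 64/7 = -713/7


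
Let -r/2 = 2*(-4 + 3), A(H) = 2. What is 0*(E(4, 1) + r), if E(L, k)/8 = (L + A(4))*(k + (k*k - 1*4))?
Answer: 0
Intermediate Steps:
r = 4 (r = -4*(-4 + 3) = -4*(-1) = -2*(-2) = 4)
E(L, k) = 8*(2 + L)*(-4 + k + k²) (E(L, k) = 8*((L + 2)*(k + (k*k - 1*4))) = 8*((2 + L)*(k + (k² - 4))) = 8*((2 + L)*(k + (-4 + k²))) = 8*((2 + L)*(-4 + k + k²)) = 8*(2 + L)*(-4 + k + k²))
0*(E(4, 1) + r) = 0*((-64 - 32*4 + 16*1 + 16*1² + 8*4*1 + 8*4*1²) + 4) = 0*((-64 - 128 + 16 + 16*1 + 32 + 8*4*1) + 4) = 0*((-64 - 128 + 16 + 16 + 32 + 32) + 4) = 0*(-96 + 4) = 0*(-92) = 0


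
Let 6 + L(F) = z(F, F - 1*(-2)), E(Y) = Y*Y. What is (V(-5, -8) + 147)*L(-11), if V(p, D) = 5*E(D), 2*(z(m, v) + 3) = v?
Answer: -12609/2 ≈ -6304.5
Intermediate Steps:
z(m, v) = -3 + v/2
E(Y) = Y²
V(p, D) = 5*D²
L(F) = -8 + F/2 (L(F) = -6 + (-3 + (F - 1*(-2))/2) = -6 + (-3 + (F + 2)/2) = -6 + (-3 + (2 + F)/2) = -6 + (-3 + (1 + F/2)) = -6 + (-2 + F/2) = -8 + F/2)
(V(-5, -8) + 147)*L(-11) = (5*(-8)² + 147)*(-8 + (½)*(-11)) = (5*64 + 147)*(-8 - 11/2) = (320 + 147)*(-27/2) = 467*(-27/2) = -12609/2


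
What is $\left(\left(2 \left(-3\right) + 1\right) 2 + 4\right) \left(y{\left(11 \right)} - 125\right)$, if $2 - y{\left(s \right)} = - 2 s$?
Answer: $606$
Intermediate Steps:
$y{\left(s \right)} = 2 + 2 s$ ($y{\left(s \right)} = 2 - - 2 s = 2 + 2 s$)
$\left(\left(2 \left(-3\right) + 1\right) 2 + 4\right) \left(y{\left(11 \right)} - 125\right) = \left(\left(2 \left(-3\right) + 1\right) 2 + 4\right) \left(\left(2 + 2 \cdot 11\right) - 125\right) = \left(\left(-6 + 1\right) 2 + 4\right) \left(\left(2 + 22\right) - 125\right) = \left(\left(-5\right) 2 + 4\right) \left(24 - 125\right) = \left(-10 + 4\right) \left(-101\right) = \left(-6\right) \left(-101\right) = 606$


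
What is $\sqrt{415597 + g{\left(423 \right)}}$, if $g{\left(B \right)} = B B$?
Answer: $\sqrt{594526} \approx 771.05$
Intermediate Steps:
$g{\left(B \right)} = B^{2}$
$\sqrt{415597 + g{\left(423 \right)}} = \sqrt{415597 + 423^{2}} = \sqrt{415597 + 178929} = \sqrt{594526}$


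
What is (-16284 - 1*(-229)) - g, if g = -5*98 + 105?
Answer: -15670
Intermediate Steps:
g = -385 (g = -490 + 105 = -385)
(-16284 - 1*(-229)) - g = (-16284 - 1*(-229)) - 1*(-385) = (-16284 + 229) + 385 = -16055 + 385 = -15670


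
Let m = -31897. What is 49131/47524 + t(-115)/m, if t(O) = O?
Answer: 1572596767/1515873028 ≈ 1.0374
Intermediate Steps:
49131/47524 + t(-115)/m = 49131/47524 - 115/(-31897) = 49131*(1/47524) - 115*(-1/31897) = 49131/47524 + 115/31897 = 1572596767/1515873028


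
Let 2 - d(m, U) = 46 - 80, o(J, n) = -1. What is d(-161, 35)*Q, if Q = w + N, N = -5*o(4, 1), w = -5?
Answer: 0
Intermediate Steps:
d(m, U) = 36 (d(m, U) = 2 - (46 - 80) = 2 - 1*(-34) = 2 + 34 = 36)
N = 5 (N = -5*(-1) = 5)
Q = 0 (Q = -5 + 5 = 0)
d(-161, 35)*Q = 36*0 = 0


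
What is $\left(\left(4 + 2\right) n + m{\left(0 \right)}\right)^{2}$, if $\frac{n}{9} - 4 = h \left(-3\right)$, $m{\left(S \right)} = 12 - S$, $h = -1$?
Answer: $152100$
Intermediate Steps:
$n = 63$ ($n = 36 + 9 \left(\left(-1\right) \left(-3\right)\right) = 36 + 9 \cdot 3 = 36 + 27 = 63$)
$\left(\left(4 + 2\right) n + m{\left(0 \right)}\right)^{2} = \left(\left(4 + 2\right) 63 + \left(12 - 0\right)\right)^{2} = \left(6 \cdot 63 + \left(12 + 0\right)\right)^{2} = \left(378 + 12\right)^{2} = 390^{2} = 152100$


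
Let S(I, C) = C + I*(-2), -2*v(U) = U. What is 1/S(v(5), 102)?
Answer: 1/107 ≈ 0.0093458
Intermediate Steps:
v(U) = -U/2
S(I, C) = C - 2*I
1/S(v(5), 102) = 1/(102 - (-1)*5) = 1/(102 - 2*(-5/2)) = 1/(102 + 5) = 1/107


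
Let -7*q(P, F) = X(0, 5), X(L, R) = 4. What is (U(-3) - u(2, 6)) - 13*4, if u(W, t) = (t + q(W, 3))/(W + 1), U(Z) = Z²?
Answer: -941/21 ≈ -44.810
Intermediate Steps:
q(P, F) = -4/7 (q(P, F) = -⅐*4 = -4/7)
u(W, t) = (-4/7 + t)/(1 + W) (u(W, t) = (t - 4/7)/(W + 1) = (-4/7 + t)/(1 + W))
(U(-3) - u(2, 6)) - 13*4 = ((-3)² - (-4/7 + 6)/(1 + 2)) - 13*4 = (9 - 38/(3*7)) - 52 = (9 - 1*38/21) - 52 = (9 - 38/21) - 52 = 151/21 - 52 = -941/21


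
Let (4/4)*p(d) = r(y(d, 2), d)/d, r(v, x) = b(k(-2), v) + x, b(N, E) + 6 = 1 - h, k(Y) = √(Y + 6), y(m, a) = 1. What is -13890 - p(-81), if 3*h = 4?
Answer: -3375532/243 ≈ -13891.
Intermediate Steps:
h = 4/3 (h = (⅓)*4 = 4/3 ≈ 1.3333)
k(Y) = √(6 + Y)
b(N, E) = -19/3 (b(N, E) = -6 + (1 - 1*4/3) = -6 + (1 - 4/3) = -6 - ⅓ = -19/3)
r(v, x) = -19/3 + x
p(d) = (-19/3 + d)/d
-13890 - p(-81) = -13890 - (-19/3 - 81)/(-81) = -13890 - (-1)*(-262)/(81*3) = -13890 - 1*262/243 = -13890 - 262/243 = -3375532/243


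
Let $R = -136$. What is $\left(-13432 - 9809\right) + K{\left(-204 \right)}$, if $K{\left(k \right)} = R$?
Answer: $-23377$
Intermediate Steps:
$K{\left(k \right)} = -136$
$\left(-13432 - 9809\right) + K{\left(-204 \right)} = \left(-13432 - 9809\right) - 136 = -23241 - 136 = -23377$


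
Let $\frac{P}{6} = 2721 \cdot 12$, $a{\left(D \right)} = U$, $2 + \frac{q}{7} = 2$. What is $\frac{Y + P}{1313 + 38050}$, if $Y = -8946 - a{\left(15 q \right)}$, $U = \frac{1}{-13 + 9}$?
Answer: $\frac{747865}{157452} \approx 4.7498$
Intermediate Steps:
$q = 0$ ($q = -14 + 7 \cdot 2 = -14 + 14 = 0$)
$U = - \frac{1}{4}$ ($U = \frac{1}{-4} = - \frac{1}{4} \approx -0.25$)
$a{\left(D \right)} = - \frac{1}{4}$
$Y = - \frac{35783}{4}$ ($Y = -8946 - - \frac{1}{4} = -8946 + \frac{1}{4} = - \frac{35783}{4} \approx -8945.8$)
$P = 195912$ ($P = 6 \cdot 2721 \cdot 12 = 6 \cdot 32652 = 195912$)
$\frac{Y + P}{1313 + 38050} = \frac{- \frac{35783}{4} + 195912}{1313 + 38050} = \frac{747865}{4 \cdot 39363} = \frac{747865}{4} \cdot \frac{1}{39363} = \frac{747865}{157452}$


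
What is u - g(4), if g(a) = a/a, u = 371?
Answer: 370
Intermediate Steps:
g(a) = 1
u - g(4) = 371 - 1*1 = 371 - 1 = 370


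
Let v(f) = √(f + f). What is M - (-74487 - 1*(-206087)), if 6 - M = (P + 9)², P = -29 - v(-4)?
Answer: -131986 - 80*I*√2 ≈ -1.3199e+5 - 113.14*I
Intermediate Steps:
v(f) = √2*√f (v(f) = √(2*f) = √2*√f)
P = -29 - 2*I*√2 (P = -29 - √2*√(-4) = -29 - √2*2*I = -29 - 2*I*√2 ≈ -29.0 - 2.8284*I)
M = 6 - (-20 - 2*I*√2)² (M = 6 - ((-29 - 2*I*√2) + 9)² = 6 - (-20 - 2*I*√2)² ≈ -386.0 - 113.14*I)
M - (-74487 - 1*(-206087)) = (-386 - 80*I*√2) - (-74487 - 1*(-206087)) = (-386 - 80*I*√2) - (-74487 + 206087) = (-386 - 80*I*√2) - 1*131600 = (-386 - 80*I*√2) - 131600 = -131986 - 80*I*√2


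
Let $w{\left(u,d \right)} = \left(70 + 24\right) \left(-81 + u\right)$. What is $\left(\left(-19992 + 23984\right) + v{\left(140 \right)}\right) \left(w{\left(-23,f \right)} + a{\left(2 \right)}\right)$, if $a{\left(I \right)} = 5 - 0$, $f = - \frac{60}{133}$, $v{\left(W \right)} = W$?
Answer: $-40373772$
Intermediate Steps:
$f = - \frac{60}{133}$ ($f = \left(-60\right) \frac{1}{133} = - \frac{60}{133} \approx -0.45113$)
$w{\left(u,d \right)} = -7614 + 94 u$ ($w{\left(u,d \right)} = 94 \left(-81 + u\right) = -7614 + 94 u$)
$a{\left(I \right)} = 5$ ($a{\left(I \right)} = 5 + 0 = 5$)
$\left(\left(-19992 + 23984\right) + v{\left(140 \right)}\right) \left(w{\left(-23,f \right)} + a{\left(2 \right)}\right) = \left(\left(-19992 + 23984\right) + 140\right) \left(\left(-7614 + 94 \left(-23\right)\right) + 5\right) = \left(3992 + 140\right) \left(\left(-7614 - 2162\right) + 5\right) = 4132 \left(-9776 + 5\right) = 4132 \left(-9771\right) = -40373772$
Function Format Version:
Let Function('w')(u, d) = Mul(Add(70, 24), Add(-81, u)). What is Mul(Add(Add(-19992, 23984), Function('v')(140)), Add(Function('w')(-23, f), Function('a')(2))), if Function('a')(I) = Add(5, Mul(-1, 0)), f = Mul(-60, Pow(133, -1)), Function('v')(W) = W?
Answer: -40373772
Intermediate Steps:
f = Rational(-60, 133) (f = Mul(-60, Rational(1, 133)) = Rational(-60, 133) ≈ -0.45113)
Function('w')(u, d) = Add(-7614, Mul(94, u)) (Function('w')(u, d) = Mul(94, Add(-81, u)) = Add(-7614, Mul(94, u)))
Function('a')(I) = 5 (Function('a')(I) = Add(5, 0) = 5)
Mul(Add(Add(-19992, 23984), Function('v')(140)), Add(Function('w')(-23, f), Function('a')(2))) = Mul(Add(Add(-19992, 23984), 140), Add(Add(-7614, Mul(94, -23)), 5)) = Mul(Add(3992, 140), Add(Add(-7614, -2162), 5)) = Mul(4132, Add(-9776, 5)) = Mul(4132, -9771) = -40373772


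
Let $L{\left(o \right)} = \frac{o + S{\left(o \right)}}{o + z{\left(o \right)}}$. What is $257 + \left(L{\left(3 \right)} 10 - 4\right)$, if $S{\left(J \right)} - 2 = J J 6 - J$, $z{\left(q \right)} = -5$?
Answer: $-27$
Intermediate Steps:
$S{\left(J \right)} = 2 - J + 6 J^{2}$ ($S{\left(J \right)} = 2 - \left(J - J J 6\right) = 2 + \left(J^{2} \cdot 6 - J\right) = 2 + \left(6 J^{2} - J\right) = 2 + \left(- J + 6 J^{2}\right) = 2 - J + 6 J^{2}$)
$L{\left(o \right)} = \frac{2 + 6 o^{2}}{-5 + o}$ ($L{\left(o \right)} = \frac{o + \left(2 - o + 6 o^{2}\right)}{o - 5} = \frac{2 + 6 o^{2}}{-5 + o}$)
$257 + \left(L{\left(3 \right)} 10 - 4\right) = 257 + \left(\frac{2 \left(1 + 3 \cdot 3^{2}\right)}{-5 + 3} \cdot 10 - 4\right) = 257 + \left(\frac{2 \left(1 + 3 \cdot 9\right)}{-2} \cdot 10 - 4\right) = 257 + \left(2 \left(- \frac{1}{2}\right) \left(1 + 27\right) 10 - 4\right) = 257 + \left(2 \left(- \frac{1}{2}\right) 28 \cdot 10 - 4\right) = 257 - 284 = -27$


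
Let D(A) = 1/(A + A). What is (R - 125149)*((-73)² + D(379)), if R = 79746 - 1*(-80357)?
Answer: 70596296691/379 ≈ 1.8627e+8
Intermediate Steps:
R = 160103 (R = 79746 + 80357 = 160103)
D(A) = 1/(2*A)
(R - 125149)*((-73)² + D(379)) = (160103 - 125149)*((-73)² + (½)/379) = 34954*(5329 + (½)*(1/379)) = 34954*(5329 + 1/758) = 34954*(4039383/758) = 70596296691/379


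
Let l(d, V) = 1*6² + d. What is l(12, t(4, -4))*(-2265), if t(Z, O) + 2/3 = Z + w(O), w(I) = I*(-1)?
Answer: -108720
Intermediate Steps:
w(I) = -I
t(Z, O) = -⅔ + Z - O (t(Z, O) = -⅔ + (Z - O) = -⅔ + Z - O)
l(d, V) = 36 + d (l(d, V) = 1*36 + d = 36 + d)
l(12, t(4, -4))*(-2265) = (36 + 12)*(-2265) = 48*(-2265) = -108720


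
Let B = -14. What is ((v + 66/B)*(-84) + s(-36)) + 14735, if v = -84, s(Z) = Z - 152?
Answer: 21999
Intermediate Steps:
s(Z) = -152 + Z
((v + 66/B)*(-84) + s(-36)) + 14735 = ((-84 + 66/(-14))*(-84) + (-152 - 36)) + 14735 = ((-84 + 66*(-1/14))*(-84) - 188) + 14735 = ((-84 - 33/7)*(-84) - 188) + 14735 = (-621/7*(-84) - 188) + 14735 = (7452 - 188) + 14735 = 7264 + 14735 = 21999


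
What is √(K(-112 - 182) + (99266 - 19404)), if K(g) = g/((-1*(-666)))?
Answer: √983974263/111 ≈ 282.60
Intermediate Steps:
K(g) = g/666
√(K(-112 - 182) + (99266 - 19404)) = √((-112 - 182)/666 + (99266 - 19404)) = √((1/666)*(-294) + 79862) = √(-49/111 + 79862) = √(8864633/111) = √983974263/111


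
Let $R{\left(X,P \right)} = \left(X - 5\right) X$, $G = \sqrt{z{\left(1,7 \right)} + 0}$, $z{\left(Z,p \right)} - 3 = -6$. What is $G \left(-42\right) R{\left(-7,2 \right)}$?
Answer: $- 3528 i \sqrt{3} \approx - 6110.7 i$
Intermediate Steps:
$z{\left(Z,p \right)} = -3$ ($z{\left(Z,p \right)} = 3 - 6 = -3$)
$G = i \sqrt{3}$ ($G = \sqrt{-3 + 0} = \sqrt{-3} = i \sqrt{3} \approx 1.732 i$)
$R{\left(X,P \right)} = X \left(-5 + X\right)$ ($R{\left(X,P \right)} = \left(-5 + X\right) X = X \left(-5 + X\right)$)
$G \left(-42\right) R{\left(-7,2 \right)} = i \sqrt{3} \left(-42\right) \left(- 7 \left(-5 - 7\right)\right) = - 42 i \sqrt{3} \left(\left(-7\right) \left(-12\right)\right) = - 42 i \sqrt{3} \cdot 84 = - 3528 i \sqrt{3}$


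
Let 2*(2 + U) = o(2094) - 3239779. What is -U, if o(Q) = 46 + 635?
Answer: 1619551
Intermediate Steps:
o(Q) = 681
U = -1619551 (U = -2 + (681 - 3239779)/2 = -2 + (½)*(-3239098) = -2 - 1619549 = -1619551)
-U = -1*(-1619551) = 1619551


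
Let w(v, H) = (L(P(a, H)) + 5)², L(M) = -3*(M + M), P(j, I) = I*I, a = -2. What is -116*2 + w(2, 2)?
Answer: 129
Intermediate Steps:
P(j, I) = I²
L(M) = -6*M
w(v, H) = (5 - 6*H²)² (w(v, H) = (-6*H² + 5)² = (5 - 6*H²)²)
-116*2 + w(2, 2) = -116*2 + (-5 + 6*2²)² = -232 + (-5 + 6*4)² = -232 + (-5 + 24)² = -232 + 19² = -232 + 361 = 129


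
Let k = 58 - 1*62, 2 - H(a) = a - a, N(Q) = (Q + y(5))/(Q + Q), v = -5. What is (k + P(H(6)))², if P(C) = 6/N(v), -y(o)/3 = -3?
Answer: 361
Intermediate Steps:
y(o) = 9 (y(o) = -3*(-3) = 9)
N(Q) = (9 + Q)/(2*Q) (N(Q) = (Q + 9)/(Q + Q) = (9 + Q)/((2*Q)) = (9 + Q)*(1/(2*Q)) = (9 + Q)/(2*Q))
H(a) = 2 (H(a) = 2 - (a - a) = 2 - 1*0 = 2 + 0 = 2)
P(C) = -15 (P(C) = 6/(((½)*(9 - 5)/(-5))) = 6/(((½)*(-⅕)*4)) = 6/(-⅖) = 6*(-5/2) = -15)
k = -4 (k = 58 - 62 = -4)
(k + P(H(6)))² = (-4 - 15)² = (-19)² = 361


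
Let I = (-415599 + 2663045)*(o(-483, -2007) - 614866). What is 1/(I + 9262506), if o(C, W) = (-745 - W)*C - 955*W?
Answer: 1/1555855447264 ≈ 6.4273e-13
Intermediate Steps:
o(C, W) = -955*W + C*(-745 - W) (o(C, W) = C*(-745 - W) - 955*W = -955*W + C*(-745 - W))
I = 1555846184758 (I = (-415599 + 2663045)*((-955*(-2007) - 745*(-483) - 1*(-483)*(-2007)) - 614866) = 2247446*((1916685 + 359835 - 969381) - 614866) = 2247446*(1307139 - 614866) = 2247446*692273 = 1555846184758)
1/(I + 9262506) = 1/(1555846184758 + 9262506) = 1/1555855447264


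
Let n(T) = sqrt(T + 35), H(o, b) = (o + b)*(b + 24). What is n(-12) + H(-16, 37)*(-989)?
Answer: -1266909 + sqrt(23) ≈ -1.2669e+6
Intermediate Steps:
H(o, b) = (24 + b)*(b + o) (H(o, b) = (b + o)*(24 + b) = (24 + b)*(b + o))
n(T) = sqrt(35 + T)
n(-12) + H(-16, 37)*(-989) = sqrt(35 - 12) + (37**2 + 24*37 + 24*(-16) + 37*(-16))*(-989) = sqrt(23) + (1369 + 888 - 384 - 592)*(-989) = sqrt(23) + 1281*(-989) = sqrt(23) - 1266909 = -1266909 + sqrt(23)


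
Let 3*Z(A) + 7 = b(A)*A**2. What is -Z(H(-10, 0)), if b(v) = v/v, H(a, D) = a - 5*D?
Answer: -31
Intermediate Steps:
b(v) = 1
Z(A) = -7/3 + A**2/3 (Z(A) = -7/3 + (1*A**2)/3 = -7/3 + A**2/3)
-Z(H(-10, 0)) = -(-7/3 + (-10 - 5*0)**2/3) = -(-7/3 + (-10 + 0)**2/3) = -(-7/3 + (1/3)*(-10)**2) = -(-7/3 + (1/3)*100) = -(-7/3 + 100/3) = -1*31 = -31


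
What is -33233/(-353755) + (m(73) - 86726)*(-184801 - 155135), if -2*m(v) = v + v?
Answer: 10437932126197553/353755 ≈ 2.9506e+10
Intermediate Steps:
m(v) = -v (m(v) = -(v + v)/2 = -v)
-33233/(-353755) + (m(73) - 86726)*(-184801 - 155135) = -33233/(-353755) + (-1*73 - 86726)*(-184801 - 155135) = -33233*(-1/353755) + (-73 - 86726)*(-339936) = 33233/353755 - 86799*(-339936) = 33233/353755 + 29506104864 = 10437932126197553/353755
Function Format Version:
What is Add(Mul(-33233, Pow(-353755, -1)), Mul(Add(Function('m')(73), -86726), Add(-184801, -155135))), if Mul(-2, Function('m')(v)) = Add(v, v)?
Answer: Rational(10437932126197553, 353755) ≈ 2.9506e+10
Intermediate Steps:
Function('m')(v) = Mul(-1, v) (Function('m')(v) = Mul(Rational(-1, 2), Add(v, v)) = Mul(Rational(-1, 2), Mul(2, v)) = Mul(-1, v))
Add(Mul(-33233, Pow(-353755, -1)), Mul(Add(Function('m')(73), -86726), Add(-184801, -155135))) = Add(Mul(-33233, Pow(-353755, -1)), Mul(Add(Mul(-1, 73), -86726), Add(-184801, -155135))) = Add(Mul(-33233, Rational(-1, 353755)), Mul(Add(-73, -86726), -339936)) = Add(Rational(33233, 353755), Mul(-86799, -339936)) = Add(Rational(33233, 353755), 29506104864) = Rational(10437932126197553, 353755)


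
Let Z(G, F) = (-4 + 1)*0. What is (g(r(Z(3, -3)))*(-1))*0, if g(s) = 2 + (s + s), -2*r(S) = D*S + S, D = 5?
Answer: 0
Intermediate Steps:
Z(G, F) = 0 (Z(G, F) = -3*0 = 0)
r(S) = -3*S (r(S) = -(5*S + S)/2 = -3*S)
g(s) = 2 + 2*s
(g(r(Z(3, -3)))*(-1))*0 = ((2 + 2*(-3*0))*(-1))*0 = ((2 + 2*0)*(-1))*0 = ((2 + 0)*(-1))*0 = (2*(-1))*0 = -2*0 = 0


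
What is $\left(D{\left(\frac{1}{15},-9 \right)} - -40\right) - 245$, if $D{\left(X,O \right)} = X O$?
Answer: $- \frac{1028}{5} \approx -205.6$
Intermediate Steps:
$D{\left(X,O \right)} = O X$
$\left(D{\left(\frac{1}{15},-9 \right)} - -40\right) - 245 = \left(- \frac{9}{15} - -40\right) - 245 = \left(\left(-9\right) \frac{1}{15} + 40\right) - 245 = \left(- \frac{3}{5} + 40\right) - 245 = \frac{197}{5} - 245 = - \frac{1028}{5}$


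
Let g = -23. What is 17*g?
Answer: -391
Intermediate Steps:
17*g = 17*(-23) = -391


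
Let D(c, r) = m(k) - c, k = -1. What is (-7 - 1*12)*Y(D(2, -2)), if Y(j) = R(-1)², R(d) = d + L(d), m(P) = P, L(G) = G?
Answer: -76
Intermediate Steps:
D(c, r) = -1 - c
R(d) = 2*d (R(d) = d + d = 2*d)
Y(j) = 4 (Y(j) = (2*(-1))² = (-2)² = 4)
(-7 - 1*12)*Y(D(2, -2)) = (-7 - 1*12)*4 = (-7 - 12)*4 = -19*4 = -76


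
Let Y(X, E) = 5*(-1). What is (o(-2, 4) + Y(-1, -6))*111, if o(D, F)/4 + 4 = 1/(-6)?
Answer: -2405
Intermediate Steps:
Y(X, E) = -5
o(D, F) = -50/3 (o(D, F) = -16 + 4/(-6) = -16 + 4*(-1/6) = -16 - 2/3 = -50/3)
(o(-2, 4) + Y(-1, -6))*111 = (-50/3 - 5)*111 = -65/3*111 = -2405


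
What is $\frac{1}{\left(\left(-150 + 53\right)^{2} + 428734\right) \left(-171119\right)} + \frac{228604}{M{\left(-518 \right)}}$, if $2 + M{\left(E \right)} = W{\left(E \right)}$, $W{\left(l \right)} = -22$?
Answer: $- \frac{4284872908363573}{449847552102} \approx -9525.2$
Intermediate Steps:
$M{\left(E \right)} = -24$ ($M{\left(E \right)} = -2 - 22 = -24$)
$\frac{1}{\left(\left(-150 + 53\right)^{2} + 428734\right) \left(-171119\right)} + \frac{228604}{M{\left(-518 \right)}} = \frac{1}{\left(\left(-150 + 53\right)^{2} + 428734\right) \left(-171119\right)} + \frac{228604}{-24} = \frac{1}{\left(-97\right)^{2} + 428734} \left(- \frac{1}{171119}\right) + 228604 \left(- \frac{1}{24}\right) = \frac{1}{9409 + 428734} \left(- \frac{1}{171119}\right) - \frac{57151}{6} = \frac{1}{438143} \left(- \frac{1}{171119}\right) - \frac{57151}{6} = - \frac{1}{74974592017} - \frac{57151}{6} = - \frac{4284872908363573}{449847552102}$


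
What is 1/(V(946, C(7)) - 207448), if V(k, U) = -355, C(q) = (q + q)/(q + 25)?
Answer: -1/207803 ≈ -4.8123e-6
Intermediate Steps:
C(q) = 2*q/(25 + q) (C(q) = (2*q)/(25 + q) = 2*q/(25 + q))
1/(V(946, C(7)) - 207448) = 1/(-355 - 207448) = 1/(-207803) = -1/207803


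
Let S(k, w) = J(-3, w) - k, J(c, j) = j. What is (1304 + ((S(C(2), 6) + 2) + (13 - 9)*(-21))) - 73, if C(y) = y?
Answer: 1153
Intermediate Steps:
S(k, w) = w - k
(1304 + ((S(C(2), 6) + 2) + (13 - 9)*(-21))) - 73 = (1304 + (((6 - 1*2) + 2) + (13 - 9)*(-21))) - 73 = (1304 + (((6 - 2) + 2) + 4*(-21))) - 73 = (1304 + ((4 + 2) - 84)) - 73 = (1304 + (6 - 84)) - 73 = (1304 - 78) - 73 = 1226 - 73 = 1153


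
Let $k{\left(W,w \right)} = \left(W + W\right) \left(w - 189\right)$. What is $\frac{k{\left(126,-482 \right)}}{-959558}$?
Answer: $\frac{84546}{479779} \approx 0.17622$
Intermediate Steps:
$k{\left(W,w \right)} = 2 W \left(-189 + w\right)$
$\frac{k{\left(126,-482 \right)}}{-959558} = \frac{2 \cdot 126 \left(-189 - 482\right)}{-959558} = 2 \cdot 126 \left(-671\right) \left(- \frac{1}{959558}\right) = \left(-169092\right) \left(- \frac{1}{959558}\right) = \frac{84546}{479779}$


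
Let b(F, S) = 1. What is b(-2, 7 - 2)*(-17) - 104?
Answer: -121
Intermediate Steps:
b(-2, 7 - 2)*(-17) - 104 = 1*(-17) - 104 = -17 - 104 = -121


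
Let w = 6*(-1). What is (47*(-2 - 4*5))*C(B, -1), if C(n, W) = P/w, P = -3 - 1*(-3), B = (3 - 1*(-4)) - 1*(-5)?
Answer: 0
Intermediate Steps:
B = 12 (B = (3 + 4) + 5 = 7 + 5 = 12)
P = 0 (P = -3 + 3 = 0)
w = -6
C(n, W) = 0 (C(n, W) = 0/(-6) = 0*(-⅙) = 0)
(47*(-2 - 4*5))*C(B, -1) = (47*(-2 - 4*5))*0 = (47*(-2 - 20))*0 = (47*(-22))*0 = -1034*0 = 0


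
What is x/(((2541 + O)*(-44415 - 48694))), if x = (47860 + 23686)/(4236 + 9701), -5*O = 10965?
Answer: -35773/225792863142 ≈ -1.5843e-7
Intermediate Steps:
O = -2193 (O = -⅕*10965 = -2193)
x = 71546/13937 ≈ 5.1335
x/(((2541 + O)*(-44415 - 48694))) = 71546/(13937*(((2541 - 2193)*(-44415 - 48694)))) = 71546/(13937*((348*(-93109)))) = (71546/13937)/(-32401932) = (71546/13937)*(-1/32401932) = -35773/225792863142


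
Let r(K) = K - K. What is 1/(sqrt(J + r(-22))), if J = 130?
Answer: sqrt(130)/130 ≈ 0.087706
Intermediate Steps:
r(K) = 0
1/(sqrt(J + r(-22))) = 1/(sqrt(130 + 0)) = 1/(sqrt(130)) = sqrt(130)/130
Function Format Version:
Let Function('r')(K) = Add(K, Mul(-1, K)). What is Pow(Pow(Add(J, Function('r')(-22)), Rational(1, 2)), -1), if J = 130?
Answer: Mul(Rational(1, 130), Pow(130, Rational(1, 2))) ≈ 0.087706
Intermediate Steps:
Function('r')(K) = 0
Pow(Pow(Add(J, Function('r')(-22)), Rational(1, 2)), -1) = Pow(Pow(Add(130, 0), Rational(1, 2)), -1) = Pow(Pow(130, Rational(1, 2)), -1) = Mul(Rational(1, 130), Pow(130, Rational(1, 2)))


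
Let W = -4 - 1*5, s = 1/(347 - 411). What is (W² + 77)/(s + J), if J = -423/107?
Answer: -1081984/27179 ≈ -39.810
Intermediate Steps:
J = -423/107 (J = -423*1/107 = -423/107 ≈ -3.9533)
s = -1/64 (s = 1/(-64) = -1/64 ≈ -0.015625)
W = -9 (W = -4 - 5 = -9)
(W² + 77)/(s + J) = ((-9)² + 77)/(-1/64 - 423/107) = (81 + 77)/(-27179/6848) = 158*(-6848/27179) = -1081984/27179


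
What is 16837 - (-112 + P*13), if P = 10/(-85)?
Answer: 288159/17 ≈ 16951.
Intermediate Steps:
P = -2/17 (P = 10*(-1/85) = -2/17 ≈ -0.11765)
16837 - (-112 + P*13) = 16837 - (-112 - 2/17*13) = 16837 - (-112 - 26/17) = 16837 - 1*(-1930/17) = 16837 + 1930/17 = 288159/17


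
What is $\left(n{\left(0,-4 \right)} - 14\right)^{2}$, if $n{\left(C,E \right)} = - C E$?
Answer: $196$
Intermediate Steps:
$n{\left(C,E \right)} = - C E$
$\left(n{\left(0,-4 \right)} - 14\right)^{2} = \left(\left(-1\right) 0 \left(-4\right) - 14\right)^{2} = \left(0 - 14\right)^{2} = \left(-14\right)^{2} = 196$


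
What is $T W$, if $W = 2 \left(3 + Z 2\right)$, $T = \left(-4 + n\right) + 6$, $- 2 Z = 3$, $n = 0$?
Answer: $0$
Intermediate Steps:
$Z = - \frac{3}{2}$ ($Z = \left(- \frac{1}{2}\right) 3 = - \frac{3}{2} \approx -1.5$)
$T = 2$ ($T = \left(-4 + 0\right) + 6 = -4 + 6 = 2$)
$W = 0$ ($W = 2 \left(3 - 3\right) = 2 \cdot 0 = 0$)
$T W = 2 \cdot 0 = 0$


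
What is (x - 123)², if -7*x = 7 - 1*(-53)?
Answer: 848241/49 ≈ 17311.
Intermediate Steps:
x = -60/7 (x = -(7 - 1*(-53))/7 = -(7 + 53)/7 = -⅐*60 = -60/7 ≈ -8.5714)
(x - 123)² = (-60/7 - 123)² = (-921/7)² = 848241/49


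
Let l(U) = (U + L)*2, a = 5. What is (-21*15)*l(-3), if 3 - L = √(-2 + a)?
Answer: 630*√3 ≈ 1091.2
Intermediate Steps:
L = 3 - √3 (L = 3 - √(-2 + 5) = 3 - √3 ≈ 1.2680)
l(U) = 6 - 2*√3 + 2*U (l(U) = (U + (3 - √3))*2 = (3 + U - √3)*2 = 6 - 2*√3 + 2*U)
(-21*15)*l(-3) = (-21*15)*(6 - 2*√3 + 2*(-3)) = -315*(6 - 2*√3 - 6) = -(-630)*√3 = 630*√3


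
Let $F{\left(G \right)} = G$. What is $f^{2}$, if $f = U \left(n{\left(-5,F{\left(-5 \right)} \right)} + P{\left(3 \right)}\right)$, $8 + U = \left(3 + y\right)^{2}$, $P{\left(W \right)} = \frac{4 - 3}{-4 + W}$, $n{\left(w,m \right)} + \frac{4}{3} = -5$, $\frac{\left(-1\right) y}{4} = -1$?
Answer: $\frac{813604}{9} \approx 90401.0$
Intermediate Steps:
$y = 4$ ($y = \left(-4\right) \left(-1\right) = 4$)
$n{\left(w,m \right)} = - \frac{19}{3}$ ($n{\left(w,m \right)} = - \frac{4}{3} - 5 = - \frac{19}{3}$)
$P{\left(W \right)} = \frac{1}{-4 + W}$ ($P{\left(W \right)} = 1 \frac{1}{-4 + W} = \frac{1}{-4 + W}$)
$U = 41$ ($U = -8 + \left(3 + 4\right)^{2} = -8 + 7^{2} = -8 + 49 = 41$)
$f = - \frac{902}{3}$ ($f = 41 \left(- \frac{19}{3} + \frac{1}{-4 + 3}\right) = 41 \left(- \frac{19}{3} + \frac{1}{-1}\right) = 41 \left(- \frac{19}{3} - 1\right) = 41 \left(- \frac{22}{3}\right) = - \frac{902}{3} \approx -300.67$)
$f^{2} = \left(- \frac{902}{3}\right)^{2} = \frac{813604}{9}$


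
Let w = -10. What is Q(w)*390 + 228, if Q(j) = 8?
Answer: 3348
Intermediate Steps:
Q(w)*390 + 228 = 8*390 + 228 = 3120 + 228 = 3348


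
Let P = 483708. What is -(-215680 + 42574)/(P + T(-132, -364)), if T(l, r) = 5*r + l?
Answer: 86553/240878 ≈ 0.35932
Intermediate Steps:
T(l, r) = l + 5*r
-(-215680 + 42574)/(P + T(-132, -364)) = -(-215680 + 42574)/(483708 + (-132 + 5*(-364))) = -(-173106)/(483708 + (-132 - 1820)) = -(-173106)/(483708 - 1952) = -(-173106)/481756 = -1*(-86553/240878) = 86553/240878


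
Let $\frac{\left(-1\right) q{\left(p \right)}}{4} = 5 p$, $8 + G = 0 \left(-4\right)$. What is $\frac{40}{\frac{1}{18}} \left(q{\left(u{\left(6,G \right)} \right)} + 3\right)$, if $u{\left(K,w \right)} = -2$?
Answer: $30960$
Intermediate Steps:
$G = -8$ ($G = -8 + 0 \left(-4\right) = -8 + 0 = -8$)
$q{\left(p \right)} = - 20 p$ ($q{\left(p \right)} = - 4 \cdot 5 p = - 20 p$)
$\frac{40}{\frac{1}{18}} \left(q{\left(u{\left(6,G \right)} \right)} + 3\right) = \frac{40}{\frac{1}{18}} \left(\left(-20\right) \left(-2\right) + 3\right) = 40 \frac{1}{\frac{1}{18}} \left(40 + 3\right) = 40 \cdot 18 \cdot 43 = 720 \cdot 43 = 30960$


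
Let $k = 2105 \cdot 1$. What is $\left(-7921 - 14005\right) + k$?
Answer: $-19821$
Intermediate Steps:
$k = 2105$
$\left(-7921 - 14005\right) + k = \left(-7921 - 14005\right) + 2105 = -21926 + 2105 = -19821$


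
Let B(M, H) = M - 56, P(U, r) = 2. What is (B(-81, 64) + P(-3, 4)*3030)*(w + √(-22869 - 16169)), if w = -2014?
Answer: -11928922 + 5923*I*√39038 ≈ -1.1929e+7 + 1.1703e+6*I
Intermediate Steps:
B(M, H) = -56 + M
(B(-81, 64) + P(-3, 4)*3030)*(w + √(-22869 - 16169)) = ((-56 - 81) + 2*3030)*(-2014 + √(-22869 - 16169)) = (-137 + 6060)*(-2014 + √(-39038)) = 5923*(-2014 + I*√39038) = -11928922 + 5923*I*√39038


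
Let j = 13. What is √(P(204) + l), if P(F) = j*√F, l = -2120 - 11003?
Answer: √(-13123 + 26*√51) ≈ 113.74*I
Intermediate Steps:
l = -13123
P(F) = 13*√F
√(P(204) + l) = √(13*√204 - 13123) = √(13*(2*√51) - 13123) = √(26*√51 - 13123) = √(-13123 + 26*√51)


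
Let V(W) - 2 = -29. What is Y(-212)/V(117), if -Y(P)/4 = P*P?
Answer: 179776/27 ≈ 6658.4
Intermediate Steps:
V(W) = -27 (V(W) = 2 - 29 = -27)
Y(P) = -4*P² (Y(P) = -4*P*P = -4*P²)
Y(-212)/V(117) = -4*(-212)²/(-27) = -4*44944*(-1/27) = -179776*(-1/27) = 179776/27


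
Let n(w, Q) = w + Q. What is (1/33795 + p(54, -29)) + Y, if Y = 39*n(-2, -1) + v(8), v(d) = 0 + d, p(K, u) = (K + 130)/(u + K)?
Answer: -17174614/168975 ≈ -101.64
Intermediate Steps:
p(K, u) = (130 + K)/(K + u)
v(d) = d
n(w, Q) = Q + w
Y = -109 (Y = 39*(-1 - 2) + 8 = 39*(-3) + 8 = -117 + 8 = -109)
(1/33795 + p(54, -29)) + Y = (1/33795 + (130 + 54)/(54 - 29)) - 109 = (1/33795 + 184/25) - 109 = 1243661/168975 - 109 = -17174614/168975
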